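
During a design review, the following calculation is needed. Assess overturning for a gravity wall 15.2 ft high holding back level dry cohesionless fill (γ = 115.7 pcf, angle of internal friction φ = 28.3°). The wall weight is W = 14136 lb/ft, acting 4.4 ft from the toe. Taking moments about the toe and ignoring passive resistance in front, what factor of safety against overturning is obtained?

2.57

K_a = tan²(45° − 28.3°/2) = 0.3568.
P_a = ½K_aγH² = 0.5×0.3568×115.7×15.2² = 4768 lb/ft, acting at H/3 = 5.067 ft above the base.
Overturning moment M_o = P_a × H/3 = 4768 × 5.067 = 24160.
Resisting moment M_r = W × 4.4 = 14136 × 4.4 = 62200.
FS_overturning = M_r/M_o = 62200/24160 = 2.574.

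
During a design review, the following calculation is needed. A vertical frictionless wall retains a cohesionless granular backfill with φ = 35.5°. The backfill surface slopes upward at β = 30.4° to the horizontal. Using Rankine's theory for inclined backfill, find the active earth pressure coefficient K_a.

0.434

K_a = cos β · (cos β − √(cos²β − cos²φ)) / (cos β + √(cos²β − cos²φ)).
cos β = 0.8625, cos φ = 0.8141, √(cos²β − cos²φ) = 0.2849.
K_a = 0.8625 × (0.8625 − 0.2849)/(0.8625 + 0.2849) = 0.4342.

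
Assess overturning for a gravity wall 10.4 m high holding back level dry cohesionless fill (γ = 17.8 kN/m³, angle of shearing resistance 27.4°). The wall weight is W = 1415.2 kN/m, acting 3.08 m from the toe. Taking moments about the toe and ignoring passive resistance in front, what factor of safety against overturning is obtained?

K_a = tan²(45° − 27.4°/2) = 0.3697.
P_a = ½K_aγH² = 0.5×0.3697×17.8×10.4² = 355.9 kN/m, acting at H/3 = 3.467 m above the base.
Overturning moment M_o = P_a × H/3 = 355.9 × 3.467 = 1234.
Resisting moment M_r = W × 3.08 = 1415.2 × 3.08 = 4359.
FS_overturning = M_r/M_o = 4359/1234 = 3.533.

3.53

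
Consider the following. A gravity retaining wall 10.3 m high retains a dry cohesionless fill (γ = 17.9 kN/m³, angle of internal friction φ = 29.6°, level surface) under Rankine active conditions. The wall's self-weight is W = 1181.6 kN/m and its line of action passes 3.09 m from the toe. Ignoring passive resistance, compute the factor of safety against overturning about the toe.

3.31

K_a = tan²(45° − 29.6°/2) = 0.3387.
P_a = ½K_aγH² = 0.5×0.3387×17.9×10.3² = 321.6 kN/m, acting at H/3 = 3.433 m above the base.
Overturning moment M_o = P_a × H/3 = 321.6 × 3.433 = 1104.
Resisting moment M_r = W × 3.09 = 1181.6 × 3.09 = 3651.
FS_overturning = M_r/M_o = 3651/1104 = 3.306.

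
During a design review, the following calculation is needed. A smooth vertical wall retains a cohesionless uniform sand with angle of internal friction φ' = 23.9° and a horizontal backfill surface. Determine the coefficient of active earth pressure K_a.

0.423

K_a = tan²(45° − φ/2) = tan²(33.05°) = 0.4233.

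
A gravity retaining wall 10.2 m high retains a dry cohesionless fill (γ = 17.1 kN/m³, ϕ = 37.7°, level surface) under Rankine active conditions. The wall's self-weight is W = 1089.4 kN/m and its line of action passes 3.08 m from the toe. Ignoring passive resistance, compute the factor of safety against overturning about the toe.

K_a = tan²(45° − 37.7°/2) = 0.2411.
P_a = ½K_aγH² = 0.5×0.2411×17.1×10.2² = 214.4 kN/m, acting at H/3 = 3.400 m above the base.
Overturning moment M_o = P_a × H/3 = 214.4 × 3.400 = 729.1.
Resisting moment M_r = W × 3.08 = 1089.4 × 3.08 = 3355.
FS_overturning = M_r/M_o = 3355/729.1 = 4.602.

4.60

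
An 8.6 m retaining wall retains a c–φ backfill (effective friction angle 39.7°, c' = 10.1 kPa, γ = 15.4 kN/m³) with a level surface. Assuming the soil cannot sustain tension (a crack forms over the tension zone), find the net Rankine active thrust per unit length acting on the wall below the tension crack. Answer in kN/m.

K_a = 0.2204; √K_a = 0.4695.
Tension-crack depth z_c = 2c/(γ√K_a) = 2×10.1/(15.4×0.4695) = 2.794 m.
σ_a at base = K_a γ H − 2c√K_a = 0.2204×15.4×8.6 − 2×10.1×0.4695 = 19.71 kPa.
P_a = ½ × 19.71 × (H − z_c) = 0.5×19.71×5.806 = 57.22 kN/m.

57.2 kN/m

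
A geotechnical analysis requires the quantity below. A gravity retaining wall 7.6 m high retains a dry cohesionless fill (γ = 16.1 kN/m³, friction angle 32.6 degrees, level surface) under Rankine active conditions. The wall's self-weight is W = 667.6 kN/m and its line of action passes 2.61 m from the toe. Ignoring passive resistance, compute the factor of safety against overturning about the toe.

4.94

K_a = tan²(45° − 32.6°/2) = 0.2997.
P_a = ½K_aγH² = 0.5×0.2997×16.1×7.6² = 139.4 kN/m, acting at H/3 = 2.533 m above the base.
Overturning moment M_o = P_a × H/3 = 139.4 × 2.533 = 353.1.
Resisting moment M_r = W × 2.61 = 667.6 × 2.61 = 1742.
FS_overturning = M_r/M_o = 1742/353.1 = 4.935.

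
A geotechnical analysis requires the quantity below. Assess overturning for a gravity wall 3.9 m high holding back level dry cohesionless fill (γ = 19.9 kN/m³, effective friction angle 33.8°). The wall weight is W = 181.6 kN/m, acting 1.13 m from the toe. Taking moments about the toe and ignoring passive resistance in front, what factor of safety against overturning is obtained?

K_a = tan²(45° − 33.8°/2) = 0.2851.
P_a = ½K_aγH² = 0.5×0.2851×19.9×3.9² = 43.15 kN/m, acting at H/3 = 1.300 m above the base.
Overturning moment M_o = P_a × H/3 = 43.15 × 1.300 = 56.09.
Resisting moment M_r = W × 1.13 = 181.6 × 1.13 = 205.2.
FS_overturning = M_r/M_o = 205.2/56.09 = 3.658.

3.66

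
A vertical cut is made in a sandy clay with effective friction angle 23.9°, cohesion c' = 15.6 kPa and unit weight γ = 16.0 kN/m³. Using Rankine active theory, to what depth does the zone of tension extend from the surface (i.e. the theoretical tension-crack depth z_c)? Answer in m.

K_a = tan²(45° − 23.9°/2) = 0.4233; √K_a = 0.6506.
The active pressure is zero where K_a γ z = 2c√K_a, so z_c = 2c/(γ√K_a) = 2×15.6/(16.0×0.6506) = 2.997 m.

3.00 m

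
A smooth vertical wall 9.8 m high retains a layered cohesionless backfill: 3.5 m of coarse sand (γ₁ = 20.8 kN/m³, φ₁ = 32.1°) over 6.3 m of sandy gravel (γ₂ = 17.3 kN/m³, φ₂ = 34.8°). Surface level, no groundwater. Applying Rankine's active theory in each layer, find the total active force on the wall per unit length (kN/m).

258 kN/m

K_a1 = tan²(45°−32.1°/2) = 0.3060; K_a2 = tan²(45°−34.8°/2) = 0.2733.
Layer 1: σ at base = K_a1 γ₁ h₁ = 22.28 kPa; P₁ = ½×22.28×3.5 = 38.98.
Layer 2: σ_v at top = γ₁h₁ = 72.80; σ_h top = K_a2×72.80 = 19.90; σ_h base = K_a2×(72.80+17.3×6.3) = 49.68.
P₂ = ½(19.90+49.68)×6.3 = 219.2. Total P_a = 38.98+219.2 = 258.2 kN/m.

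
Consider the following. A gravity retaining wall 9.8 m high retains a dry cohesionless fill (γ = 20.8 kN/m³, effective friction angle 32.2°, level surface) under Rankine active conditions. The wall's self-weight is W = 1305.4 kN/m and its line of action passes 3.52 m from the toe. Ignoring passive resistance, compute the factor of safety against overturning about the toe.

K_a = tan²(45° − 32.2°/2) = 0.3047.
P_a = ½K_aγH² = 0.5×0.3047×20.8×9.8² = 304.4 kN/m, acting at H/3 = 3.267 m above the base.
Overturning moment M_o = P_a × H/3 = 304.4 × 3.267 = 994.3.
Resisting moment M_r = W × 3.52 = 1305.4 × 3.52 = 4595.
FS_overturning = M_r/M_o = 4595/994.3 = 4.621.

4.62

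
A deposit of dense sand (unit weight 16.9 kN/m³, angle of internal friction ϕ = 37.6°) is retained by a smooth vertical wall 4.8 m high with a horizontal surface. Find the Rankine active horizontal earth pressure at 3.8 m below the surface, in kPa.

K_a = (1 − sin φ)/(1 + sin φ) = 0.2421.
σ_h = K_a γ z = 0.2421 × 16.9 × 3.8 = 15.55 kPa.

15.5 kPa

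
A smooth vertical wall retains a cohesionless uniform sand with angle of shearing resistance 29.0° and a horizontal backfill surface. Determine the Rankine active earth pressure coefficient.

0.347

K_a = tan²(45° − φ/2) = tan²(30.50°) = 0.3470.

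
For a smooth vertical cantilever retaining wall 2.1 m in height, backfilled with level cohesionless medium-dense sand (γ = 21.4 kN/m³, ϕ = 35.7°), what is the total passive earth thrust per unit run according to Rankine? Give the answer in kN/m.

179 kN/m

K_p = tan²(45° + φ/2) = 3.802.
P_p = ½ K_p γ H² = 0.5 × 3.802 × 21.4 × 2.1² = 179.4 kN/m.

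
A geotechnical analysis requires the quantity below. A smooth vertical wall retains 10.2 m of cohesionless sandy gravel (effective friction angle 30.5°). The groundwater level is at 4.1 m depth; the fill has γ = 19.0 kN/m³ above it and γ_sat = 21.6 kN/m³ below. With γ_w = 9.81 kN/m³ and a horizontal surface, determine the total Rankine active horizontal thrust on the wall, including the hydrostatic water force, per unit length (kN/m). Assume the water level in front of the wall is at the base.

462 kN/m

K_a = tan²(45° − φ/2) = 0.3267.
γ' = 21.6 − 9.81 = 11.79 kN/m³. Depth below WT = 6.1 m.
σ'_h at WT = K_a γ d_w = 25.45 kPa; at base = 25.45 + K_a γ' × 6.1 = 48.94 kPa.
P₁ (0–4.1 m) = ½×25.45×4.1 = 52.17. P₂ (4.1–10.2 m) = ½(25.45+48.94)×6.1 = 226.9.
P_w = ½ γ_w h₂² = 0.5×9.81×6.1² = 182.5. Total = 52.17+226.9+182.5 = 461.6 kN/m.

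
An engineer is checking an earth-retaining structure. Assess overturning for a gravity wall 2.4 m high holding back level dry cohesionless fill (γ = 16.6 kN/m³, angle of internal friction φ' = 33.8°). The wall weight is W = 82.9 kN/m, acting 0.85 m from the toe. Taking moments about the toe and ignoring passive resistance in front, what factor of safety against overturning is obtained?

6.46

K_a = tan²(45° − 33.8°/2) = 0.2851.
P_a = ½K_aγH² = 0.5×0.2851×16.6×2.4² = 13.63 kN/m, acting at H/3 = 0.8000 m above the base.
Overturning moment M_o = P_a × H/3 = 13.63 × 0.8000 = 10.90.
Resisting moment M_r = W × 0.85 = 82.9 × 0.85 = 70.47.
FS_overturning = M_r/M_o = 70.47/10.90 = 6.462.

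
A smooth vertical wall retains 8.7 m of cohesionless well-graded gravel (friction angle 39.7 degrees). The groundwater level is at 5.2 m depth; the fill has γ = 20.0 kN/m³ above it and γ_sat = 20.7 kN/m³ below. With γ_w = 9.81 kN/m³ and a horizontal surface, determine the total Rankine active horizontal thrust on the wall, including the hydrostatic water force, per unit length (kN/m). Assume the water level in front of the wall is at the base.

215 kN/m

K_a = tan²(45° − φ/2) = 0.2204.
γ' = 20.7 − 9.81 = 10.89 kN/m³. Depth below WT = 3.5 m.
σ'_h at WT = K_a γ d_w = 22.92 kPa; at base = 22.92 + K_a γ' × 3.5 = 31.33 kPa.
P₁ (0–5.2 m) = ½×22.92×5.2 = 59.60. P₂ (5.2–8.7 m) = ½(22.92+31.33)×3.5 = 94.94.
P_w = ½ γ_w h₂² = 0.5×9.81×3.5² = 60.09. Total = 59.60+94.94+60.09 = 214.6 kN/m.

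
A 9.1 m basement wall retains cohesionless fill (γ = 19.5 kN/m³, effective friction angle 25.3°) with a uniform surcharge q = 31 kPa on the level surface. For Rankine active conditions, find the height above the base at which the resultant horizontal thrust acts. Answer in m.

K_a = 0.4012.
Triangular part P₁ = ½K_aγH² = 323.9 at H/3 = 3.033 m; rectangular part P₂ = K_a q H = 113.2 at H/2 = 4.550 m.
ȳ = (P₁·3.033 + P₂·4.550)/(P₁+P₂) = 3.426 m.

3.43 m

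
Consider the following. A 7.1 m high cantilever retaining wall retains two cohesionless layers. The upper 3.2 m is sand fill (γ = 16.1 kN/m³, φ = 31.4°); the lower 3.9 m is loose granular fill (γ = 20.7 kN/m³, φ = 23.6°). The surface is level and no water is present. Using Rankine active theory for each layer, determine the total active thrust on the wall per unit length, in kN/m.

179 kN/m

K_a1 = tan²(45°−31.4°/2) = 0.3149; K_a2 = tan²(45°−23.6°/2) = 0.4282.
Layer 1: σ at base = K_a1 γ₁ h₁ = 16.22 kPa; P₁ = ½×16.22×3.2 = 25.96.
Layer 2: σ_v at top = γ₁h₁ = 51.52; σ_h top = K_a2×51.52 = 22.06; σ_h base = K_a2×(51.52+20.7×3.9) = 56.63.
P₂ = ½(22.06+56.63)×3.9 = 153.5. Total P_a = 25.96+153.5 = 179.4 kN/m.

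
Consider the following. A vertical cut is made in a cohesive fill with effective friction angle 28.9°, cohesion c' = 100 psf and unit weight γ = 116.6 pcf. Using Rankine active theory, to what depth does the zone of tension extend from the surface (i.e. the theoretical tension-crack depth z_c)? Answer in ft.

2.91 ft

K_a = tan²(45° − 28.9°/2) = 0.3484; √K_a = 0.5902.
The active pressure is zero where K_a γ z = 2c√K_a, so z_c = 2c/(γ√K_a) = 2×100/(116.6×0.5902) = 2.906 ft.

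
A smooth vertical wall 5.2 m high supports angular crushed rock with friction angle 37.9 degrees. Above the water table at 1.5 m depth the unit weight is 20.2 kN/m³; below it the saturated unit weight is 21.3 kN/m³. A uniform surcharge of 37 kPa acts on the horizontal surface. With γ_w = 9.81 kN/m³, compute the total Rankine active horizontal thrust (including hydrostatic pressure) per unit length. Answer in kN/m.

164 kN/m

K_a = tan²(45° − φ/2) = 0.2389.
γ' = 21.3 − 9.81 = 11.49 kN/m³. h₂ = H − d_w = 3.7 m.
σ'_h: at surface K_a·q = 8.841; at WT K_a(q+γd_w) = 16.08; at base K_a(q+γd_w+γ'h₂) = 26.24 kPa.
P₁ = ½(8.841+16.08)×1.5 = 18.69; P₂ = ½(16.08+26.24)×3.7 = 78.29; P_w = ½γ_w h₂² = 67.15.
Total = 18.69+78.29+67.15 = 164.1 kN/m.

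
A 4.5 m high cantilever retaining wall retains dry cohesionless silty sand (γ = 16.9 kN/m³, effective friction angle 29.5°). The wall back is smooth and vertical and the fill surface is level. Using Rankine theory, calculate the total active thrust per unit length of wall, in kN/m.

58.2 kN/m

K_a = tan²(45° − φ/2) = 0.3401.
P_a = ½ K_a γ H² = 0.5 × 0.3401 × 16.9 × 4.5² = 58.20 kN/m.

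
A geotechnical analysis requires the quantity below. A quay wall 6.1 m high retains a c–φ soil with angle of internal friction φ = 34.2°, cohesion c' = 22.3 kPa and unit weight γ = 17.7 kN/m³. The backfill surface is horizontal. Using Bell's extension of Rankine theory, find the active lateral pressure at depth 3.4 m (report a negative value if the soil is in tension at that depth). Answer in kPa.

-6.74 kPa

K_a = (1 − sin φ)/(1 + sin φ) = 0.2803.
σ_a = K_a γ z − 2c√K_a = 0.2803×17.7×3.4 − 2×22.3×0.5295 = -6.744 kPa.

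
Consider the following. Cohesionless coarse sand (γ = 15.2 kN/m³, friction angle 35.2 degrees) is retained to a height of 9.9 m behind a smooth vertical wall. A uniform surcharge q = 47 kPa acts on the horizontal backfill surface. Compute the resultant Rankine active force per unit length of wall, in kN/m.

325 kN/m

K_a = tan²(45° − φ/2) = 0.2687.
Soil triangle: ½ K_a γ H² = 0.5×0.2687×15.2×9.9² = 200.1 kN/m.
Surcharge rectangle: K_a q H = 0.2687×47×9.9 = 125.0 kN/m.
Total = 200.1 + 125.0 = 325.2 kN/m.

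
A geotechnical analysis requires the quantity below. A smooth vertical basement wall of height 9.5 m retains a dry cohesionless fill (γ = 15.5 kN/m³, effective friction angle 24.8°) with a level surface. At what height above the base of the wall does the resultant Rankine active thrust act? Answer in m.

3.17 m

K_a = 0.4090.
The pressure distribution is triangular, so the resultant acts at H/3 above the base = 9.5/3 = 3.167 m.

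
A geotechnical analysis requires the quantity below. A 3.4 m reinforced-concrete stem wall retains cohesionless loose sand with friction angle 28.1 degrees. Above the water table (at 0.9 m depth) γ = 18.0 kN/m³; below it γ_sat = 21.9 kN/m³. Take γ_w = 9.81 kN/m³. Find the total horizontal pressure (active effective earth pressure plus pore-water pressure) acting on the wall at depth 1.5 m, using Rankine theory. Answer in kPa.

K_a = (1 − sin φ)/(1 + sin φ) = 0.3596.
γ' = 21.9 − 9.81 = 12.09 kN/m³.
Effective vertical stress at 1.5 m: σ'_v = 18.0×0.9 + 12.09×0.600 = 23.45 kPa.
σ'_h = K_a σ'_v = 0.3596 × 23.45 = 8.434 kPa; u = γ_w × 0.600 = 5.886 kPa.
Total σ_h = 8.434 + 5.886 = 14.32 kPa.

14.3 kPa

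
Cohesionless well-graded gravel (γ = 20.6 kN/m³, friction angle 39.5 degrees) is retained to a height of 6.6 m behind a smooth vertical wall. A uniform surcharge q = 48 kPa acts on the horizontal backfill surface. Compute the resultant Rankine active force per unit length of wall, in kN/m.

K_a = tan²(45° − φ/2) = 0.2224.
Soil triangle: ½ K_a γ H² = 0.5×0.2224×20.6×6.6² = 99.80 kN/m.
Surcharge rectangle: K_a q H = 0.2224×48×6.6 = 70.47 kN/m.
Total = 99.80 + 70.47 = 170.3 kN/m.

170 kN/m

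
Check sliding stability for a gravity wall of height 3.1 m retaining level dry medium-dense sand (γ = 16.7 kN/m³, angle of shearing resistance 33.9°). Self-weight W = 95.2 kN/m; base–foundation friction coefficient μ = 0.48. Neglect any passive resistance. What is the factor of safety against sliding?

K_a = tan²(45° − 33.9°/2) = 0.2839.
P_a = ½K_aγH² = 0.5×0.2839×16.7×3.1² = 22.78 kN/m, acting at H/3 = 1.033 m above the base.
FS_sliding = μW / P_a = 0.48×95.2 / 22.78 = 2.006.

2.01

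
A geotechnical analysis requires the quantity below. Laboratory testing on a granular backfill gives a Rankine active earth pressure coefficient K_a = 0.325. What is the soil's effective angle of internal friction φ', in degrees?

K_a = tan²(45° − φ/2) ⇒ 45° − φ/2 = arctan(√0.325) = 29.69°.
φ = 2(45° − 29.69°) = 30.63°.

30.6°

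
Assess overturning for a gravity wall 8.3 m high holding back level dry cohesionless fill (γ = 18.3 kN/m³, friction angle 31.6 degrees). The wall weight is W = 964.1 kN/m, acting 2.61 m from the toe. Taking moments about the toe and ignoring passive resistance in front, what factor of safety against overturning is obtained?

4.62

K_a = tan²(45° − 31.6°/2) = 0.3123.
P_a = ½K_aγH² = 0.5×0.3123×18.3×8.3² = 196.9 kN/m, acting at H/3 = 2.767 m above the base.
Overturning moment M_o = P_a × H/3 = 196.9 × 2.767 = 544.7.
Resisting moment M_r = W × 2.61 = 964.1 × 2.61 = 2516.
FS_overturning = M_r/M_o = 2516/544.7 = 4.619.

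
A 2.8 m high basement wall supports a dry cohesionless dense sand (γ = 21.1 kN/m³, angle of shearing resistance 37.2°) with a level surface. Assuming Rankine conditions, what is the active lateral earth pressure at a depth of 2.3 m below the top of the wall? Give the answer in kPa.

12.0 kPa

K_a = (1 − sin φ)/(1 + sin φ) = 0.2464.
σ_h = K_a γ z = 0.2464 × 21.1 × 2.3 = 11.96 kPa.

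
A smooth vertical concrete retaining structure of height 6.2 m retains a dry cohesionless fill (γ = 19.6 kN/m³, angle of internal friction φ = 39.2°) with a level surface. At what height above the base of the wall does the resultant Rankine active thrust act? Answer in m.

2.07 m

K_a = 0.2255.
The pressure distribution is triangular, so the resultant acts at H/3 above the base = 6.2/3 = 2.067 m.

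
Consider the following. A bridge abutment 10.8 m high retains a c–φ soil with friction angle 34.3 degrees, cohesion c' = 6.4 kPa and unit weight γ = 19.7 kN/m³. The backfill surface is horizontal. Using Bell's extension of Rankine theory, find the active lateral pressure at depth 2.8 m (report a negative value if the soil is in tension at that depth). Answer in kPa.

8.64 kPa

K_a = (1 − sin φ)/(1 + sin φ) = 0.2792.
σ_a = K_a γ z − 2c√K_a = 0.2792×19.7×2.8 − 2×6.4×0.5284 = 8.636 kPa.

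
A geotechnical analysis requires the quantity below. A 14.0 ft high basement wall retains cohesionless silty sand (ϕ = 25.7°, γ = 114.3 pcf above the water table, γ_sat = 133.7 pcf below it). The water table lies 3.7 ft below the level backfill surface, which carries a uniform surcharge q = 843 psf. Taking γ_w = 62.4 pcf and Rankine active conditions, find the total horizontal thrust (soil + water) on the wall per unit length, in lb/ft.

K_a = tan²(45° − φ/2) = 0.3950.
γ' = 133.7 − 62.4 = 71.30 pcf. h₂ = H − d_w = 10.3 ft.
σ'_h: at surface K_a·q = 333.0; at WT K_a(q+γd_w) = 500.1; at base K_a(q+γd_w+γ'h₂) = 790.2 psf.
P₁ = ½(333.0+500.1)×3.7 = 1541; P₂ = ½(500.1+790.2)×10.3 = 6645; P_w = ½γ_w h₂² = 3310.
Total = 1541+6645+3310 = 11500 lb/ft.

11500 lb/ft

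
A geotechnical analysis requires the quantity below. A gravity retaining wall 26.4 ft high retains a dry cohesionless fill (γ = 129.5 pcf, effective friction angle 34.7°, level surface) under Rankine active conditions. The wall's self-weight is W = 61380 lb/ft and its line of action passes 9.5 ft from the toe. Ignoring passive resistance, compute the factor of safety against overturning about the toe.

5.35

K_a = tan²(45° − 34.7°/2) = 0.2745.
P_a = ½K_aγH² = 0.5×0.2745×129.5×26.4² = 12390 lb/ft, acting at H/3 = 8.800 ft above the base.
Overturning moment M_o = P_a × H/3 = 12390 × 8.800 = 109000.
Resisting moment M_r = W × 9.5 = 61380 × 9.5 = 583100.
FS_overturning = M_r/M_o = 583100/109000 = 5.350.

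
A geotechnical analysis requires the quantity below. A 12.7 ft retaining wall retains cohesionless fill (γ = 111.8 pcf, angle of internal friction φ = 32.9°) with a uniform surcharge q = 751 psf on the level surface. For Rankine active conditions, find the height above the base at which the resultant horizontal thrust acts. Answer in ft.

5.32 ft

K_a = 0.2960.
Triangular part P₁ = ½K_aγH² = 2669 at H/3 = 4.233 ft; rectangular part P₂ = K_a q H = 2823 at H/2 = 6.350 ft.
ȳ = (P₁·4.233 + P₂·6.350)/(P₁+P₂) = 5.321 ft.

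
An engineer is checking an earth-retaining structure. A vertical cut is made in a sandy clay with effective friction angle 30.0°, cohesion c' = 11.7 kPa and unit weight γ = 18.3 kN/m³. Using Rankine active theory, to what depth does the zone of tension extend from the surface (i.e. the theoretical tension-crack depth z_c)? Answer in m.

2.21 m

K_a = tan²(45° − 30.0°/2) = 0.3333; √K_a = 0.5774.
The active pressure is zero where K_a γ z = 2c√K_a, so z_c = 2c/(γ√K_a) = 2×11.7/(18.3×0.5774) = 2.215 m.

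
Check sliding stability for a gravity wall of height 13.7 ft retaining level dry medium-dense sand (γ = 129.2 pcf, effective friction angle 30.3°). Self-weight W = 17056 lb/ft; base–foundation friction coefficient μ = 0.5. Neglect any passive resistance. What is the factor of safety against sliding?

K_a = tan²(45° − 30.3°/2) = 0.3293.
P_a = ½K_aγH² = 0.5×0.3293×129.2×13.7² = 3993 lb/ft, acting at H/3 = 4.567 ft above the base.
FS_sliding = μW / P_a = 0.5×17056 / 3993 = 2.136.

2.14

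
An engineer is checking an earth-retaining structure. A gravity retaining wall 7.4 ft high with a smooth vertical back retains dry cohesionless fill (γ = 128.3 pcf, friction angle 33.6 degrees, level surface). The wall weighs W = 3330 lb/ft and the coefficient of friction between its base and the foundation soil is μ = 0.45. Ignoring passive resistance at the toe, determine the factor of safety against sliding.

K_a = tan²(45° − 33.6°/2) = 0.2875.
P_a = ½K_aγH² = 0.5×0.2875×128.3×7.4² = 1010 lb/ft, acting at H/3 = 2.467 ft above the base.
FS_sliding = μW / P_a = 0.45×3330 / 1010 = 1.484.

1.48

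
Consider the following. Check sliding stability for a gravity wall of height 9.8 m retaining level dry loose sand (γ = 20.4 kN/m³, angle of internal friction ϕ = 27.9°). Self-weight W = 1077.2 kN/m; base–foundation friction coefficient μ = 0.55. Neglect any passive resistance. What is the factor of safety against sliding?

K_a = tan²(45° − 27.9°/2) = 0.3625.
P_a = ½K_aγH² = 0.5×0.3625×20.4×9.8² = 355.1 kN/m, acting at H/3 = 3.267 m above the base.
FS_sliding = μW / P_a = 0.55×1077.2 / 355.1 = 1.669.

1.67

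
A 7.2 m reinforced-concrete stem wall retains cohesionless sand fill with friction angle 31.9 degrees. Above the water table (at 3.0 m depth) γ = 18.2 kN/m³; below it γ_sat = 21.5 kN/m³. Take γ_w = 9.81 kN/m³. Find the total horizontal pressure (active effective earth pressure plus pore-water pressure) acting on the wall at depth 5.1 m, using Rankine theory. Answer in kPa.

45.0 kPa

K_a = (1 − sin φ)/(1 + sin φ) = 0.3085.
γ' = 21.5 − 9.81 = 11.69 kN/m³.
Effective vertical stress at 5.1 m: σ'_v = 18.2×3.0 + 11.69×2.10 = 79.15 kPa.
σ'_h = K_a σ'_v = 0.3085 × 79.15 = 24.42 kPa; u = γ_w × 2.10 = 20.60 kPa.
Total σ_h = 24.42 + 20.60 = 45.02 kPa.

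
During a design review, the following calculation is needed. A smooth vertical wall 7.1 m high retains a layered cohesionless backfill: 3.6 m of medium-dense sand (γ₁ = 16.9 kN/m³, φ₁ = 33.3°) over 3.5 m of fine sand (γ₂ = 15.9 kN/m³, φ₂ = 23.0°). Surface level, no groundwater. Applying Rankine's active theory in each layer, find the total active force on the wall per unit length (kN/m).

K_a1 = tan²(45°−33.3°/2) = 0.2911; K_a2 = tan²(45°−23.0°/2) = 0.4381.
Layer 1: σ at base = K_a1 γ₁ h₁ = 17.71 kPa; P₁ = ½×17.71×3.6 = 31.88.
Layer 2: σ_v at top = γ₁h₁ = 60.84; σ_h top = K_a2×60.84 = 26.65; σ_h base = K_a2×(60.84+15.9×3.5) = 51.03.
P₂ = ½(26.65+51.03)×3.5 = 136.0. Total P_a = 31.88+136.0 = 167.8 kN/m.

168 kN/m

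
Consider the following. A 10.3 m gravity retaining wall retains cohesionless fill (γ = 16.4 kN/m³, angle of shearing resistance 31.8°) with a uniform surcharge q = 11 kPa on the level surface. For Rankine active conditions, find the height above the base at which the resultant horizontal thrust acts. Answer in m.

K_a = 0.3098.
Triangular part P₁ = ½K_aγH² = 269.5 at H/3 = 3.433 m; rectangular part P₂ = K_a q H = 35.10 at H/2 = 5.150 m.
ȳ = (P₁·3.433 + P₂·5.150)/(P₁+P₂) = 3.631 m.

3.63 m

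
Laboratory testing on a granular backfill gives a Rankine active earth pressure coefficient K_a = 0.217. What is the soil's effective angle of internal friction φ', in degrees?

40.0°

K_a = tan²(45° − φ/2) ⇒ 45° − φ/2 = arctan(√0.217) = 24.98°.
φ = 2(45° − 24.98°) = 40.04°.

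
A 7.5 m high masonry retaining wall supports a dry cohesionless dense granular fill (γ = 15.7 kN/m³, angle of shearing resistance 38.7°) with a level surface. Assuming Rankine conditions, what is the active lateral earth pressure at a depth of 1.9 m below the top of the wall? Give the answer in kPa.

6.88 kPa

K_a = (1 − sin φ)/(1 + sin φ) = 0.2306.
σ_h = K_a γ z = 0.2306 × 15.7 × 1.9 = 6.878 kPa.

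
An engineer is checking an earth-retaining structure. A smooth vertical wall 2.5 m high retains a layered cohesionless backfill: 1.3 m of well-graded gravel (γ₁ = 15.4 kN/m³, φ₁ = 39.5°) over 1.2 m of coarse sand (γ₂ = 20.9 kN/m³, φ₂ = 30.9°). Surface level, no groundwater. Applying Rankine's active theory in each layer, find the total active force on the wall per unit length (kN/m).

K_a1 = tan²(45°−39.5°/2) = 0.2224; K_a2 = tan²(45°−30.9°/2) = 0.3214.
Layer 1: σ at base = K_a1 γ₁ h₁ = 4.453 kPa; P₁ = ½×4.453×1.3 = 2.895.
Layer 2: σ_v at top = γ₁h₁ = 20.02; σ_h top = K_a2×20.02 = 6.435; σ_h base = K_a2×(20.02+20.9×1.2) = 14.50.
P₂ = ½(6.435+14.50)×1.2 = 12.56. Total P_a = 2.895+12.56 = 15.45 kN/m.

15.5 kN/m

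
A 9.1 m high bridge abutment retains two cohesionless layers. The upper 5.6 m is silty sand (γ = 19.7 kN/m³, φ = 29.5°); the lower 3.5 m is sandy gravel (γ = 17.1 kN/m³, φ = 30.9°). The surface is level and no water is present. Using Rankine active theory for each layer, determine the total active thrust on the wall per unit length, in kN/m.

263 kN/m

K_a1 = tan²(45°−29.5°/2) = 0.3401; K_a2 = tan²(45°−30.9°/2) = 0.3214.
Layer 1: σ at base = K_a1 γ₁ h₁ = 37.52 kPa; P₁ = ½×37.52×5.6 = 105.1.
Layer 2: σ_v at top = γ₁h₁ = 110.3; σ_h top = K_a2×110.3 = 35.46; σ_h base = K_a2×(110.3+17.1×3.5) = 54.69.
P₂ = ½(35.46+54.69)×3.5 = 157.8. Total P_a = 105.1+157.8 = 262.8 kN/m.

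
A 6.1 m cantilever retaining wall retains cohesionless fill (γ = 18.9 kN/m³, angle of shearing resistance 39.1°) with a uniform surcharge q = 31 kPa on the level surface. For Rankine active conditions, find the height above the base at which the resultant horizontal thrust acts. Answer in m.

2.39 m

K_a = 0.2265.
Triangular part P₁ = ½K_aγH² = 79.64 at H/3 = 2.033 m; rectangular part P₂ = K_a q H = 42.83 at H/2 = 3.050 m.
ȳ = (P₁·2.033 + P₂·3.050)/(P₁+P₂) = 2.389 m.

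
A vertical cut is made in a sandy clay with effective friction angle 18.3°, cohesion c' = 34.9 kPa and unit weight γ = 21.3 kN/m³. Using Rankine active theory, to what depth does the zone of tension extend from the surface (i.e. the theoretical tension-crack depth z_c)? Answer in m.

4.54 m

K_a = tan²(45° − 18.3°/2) = 0.5221; √K_a = 0.7226.
The active pressure is zero where K_a γ z = 2c√K_a, so z_c = 2c/(γ√K_a) = 2×34.9/(21.3×0.7226) = 4.535 m.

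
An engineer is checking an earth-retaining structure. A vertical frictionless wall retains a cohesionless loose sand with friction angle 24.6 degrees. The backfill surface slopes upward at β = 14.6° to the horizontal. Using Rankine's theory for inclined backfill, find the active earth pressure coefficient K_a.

K_a = cos β · (cos β − √(cos²β − cos²φ)) / (cos β + √(cos²β − cos²φ)).
cos β = 0.9677, cos φ = 0.9092, √(cos²β − cos²φ) = 0.3313.
K_a = 0.9677 × (0.9677 − 0.3313)/(0.9677 + 0.3313) = 0.4741.

0.474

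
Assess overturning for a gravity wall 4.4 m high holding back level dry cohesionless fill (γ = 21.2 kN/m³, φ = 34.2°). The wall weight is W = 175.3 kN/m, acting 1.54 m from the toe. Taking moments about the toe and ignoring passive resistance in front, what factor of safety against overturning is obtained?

3.20

K_a = tan²(45° − 34.2°/2) = 0.2803.
P_a = ½K_aγH² = 0.5×0.2803×21.2×4.4² = 57.53 kN/m, acting at H/3 = 1.467 m above the base.
Overturning moment M_o = P_a × H/3 = 57.53 × 1.467 = 84.38.
Resisting moment M_r = W × 1.54 = 175.3 × 1.54 = 270.0.
FS_overturning = M_r/M_o = 270.0/84.38 = 3.199.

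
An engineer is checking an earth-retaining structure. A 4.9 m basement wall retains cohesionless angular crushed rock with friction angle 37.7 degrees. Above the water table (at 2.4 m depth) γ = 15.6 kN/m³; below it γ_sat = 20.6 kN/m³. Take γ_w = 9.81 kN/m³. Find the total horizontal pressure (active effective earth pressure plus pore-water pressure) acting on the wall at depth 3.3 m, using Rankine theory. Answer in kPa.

K_a = (1 − sin φ)/(1 + sin φ) = 0.2411.
γ' = 20.6 − 9.81 = 10.79 kN/m³.
Effective vertical stress at 3.3 m: σ'_v = 15.6×2.4 + 10.79×0.900 = 47.15 kPa.
σ'_h = K_a σ'_v = 0.2411 × 47.15 = 11.37 kPa; u = γ_w × 0.900 = 8.829 kPa.
Total σ_h = 11.37 + 8.829 = 20.20 kPa.

20.2 kPa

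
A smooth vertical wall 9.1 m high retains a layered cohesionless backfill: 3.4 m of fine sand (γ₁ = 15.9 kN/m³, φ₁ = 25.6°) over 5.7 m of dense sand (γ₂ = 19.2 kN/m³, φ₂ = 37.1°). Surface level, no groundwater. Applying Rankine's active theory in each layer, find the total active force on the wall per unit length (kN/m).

190 kN/m

K_a1 = tan²(45°−25.6°/2) = 0.3966; K_a2 = tan²(45°−37.1°/2) = 0.2475.
Layer 1: σ at base = K_a1 γ₁ h₁ = 21.44 kPa; P₁ = ½×21.44×3.4 = 36.45.
Layer 2: σ_v at top = γ₁h₁ = 54.06; σ_h top = K_a2×54.06 = 13.38; σ_h base = K_a2×(54.06+19.2×5.7) = 40.47.
P₂ = ½(13.38+40.47)×5.7 = 153.5. Total P_a = 36.45+153.5 = 189.9 kN/m.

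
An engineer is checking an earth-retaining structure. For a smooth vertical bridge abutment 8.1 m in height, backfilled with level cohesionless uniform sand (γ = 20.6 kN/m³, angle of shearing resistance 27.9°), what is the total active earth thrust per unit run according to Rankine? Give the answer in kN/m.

245 kN/m

K_a = tan²(45° − φ/2) = 0.3625.
P_a = ½ K_a γ H² = 0.5 × 0.3625 × 20.6 × 8.1² = 244.9 kN/m.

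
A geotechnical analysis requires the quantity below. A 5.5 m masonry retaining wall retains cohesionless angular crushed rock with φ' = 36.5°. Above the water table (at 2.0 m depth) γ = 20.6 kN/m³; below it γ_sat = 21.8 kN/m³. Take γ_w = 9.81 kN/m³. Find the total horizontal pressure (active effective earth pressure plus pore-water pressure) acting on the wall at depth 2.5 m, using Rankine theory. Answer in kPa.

16.9 kPa

K_a = (1 − sin φ)/(1 + sin φ) = 0.2541.
γ' = 21.8 − 9.81 = 11.99 kN/m³.
Effective vertical stress at 2.5 m: σ'_v = 20.6×2.0 + 11.99×0.500 = 47.20 kPa.
σ'_h = K_a σ'_v = 0.2541 × 47.20 = 11.99 kPa; u = γ_w × 0.500 = 4.905 kPa.
Total σ_h = 11.99 + 4.905 = 16.90 kPa.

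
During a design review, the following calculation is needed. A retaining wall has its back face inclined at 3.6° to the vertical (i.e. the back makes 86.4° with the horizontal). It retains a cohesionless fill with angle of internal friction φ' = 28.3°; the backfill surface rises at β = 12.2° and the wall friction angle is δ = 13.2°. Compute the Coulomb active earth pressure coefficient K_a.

0.417

K_a = sin²(α+φ) / [sin²α · sin(α−δ) · (1 + √{sin(φ+δ)sin(φ−β) / (sin(α−δ)sin(α+β))})²].
With α = 86.4°, φ = 28.3°, δ = 13.2°, β = 12.2°: K_a = 0.4171.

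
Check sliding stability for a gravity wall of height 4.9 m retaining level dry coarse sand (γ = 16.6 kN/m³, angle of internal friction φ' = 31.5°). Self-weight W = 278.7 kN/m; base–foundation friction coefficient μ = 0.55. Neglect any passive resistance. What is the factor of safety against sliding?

K_a = tan²(45° − 31.5°/2) = 0.3136.
P_a = ½K_aγH² = 0.5×0.3136×16.6×4.9² = 62.50 kN/m, acting at H/3 = 1.633 m above the base.
FS_sliding = μW / P_a = 0.55×278.7 / 62.50 = 2.453.

2.45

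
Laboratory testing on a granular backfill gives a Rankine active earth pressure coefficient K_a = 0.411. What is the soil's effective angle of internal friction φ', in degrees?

24.7°

K_a = tan²(45° − φ/2) ⇒ 45° − φ/2 = arctan(√0.411) = 32.66°.
φ = 2(45° − 32.66°) = 24.67°.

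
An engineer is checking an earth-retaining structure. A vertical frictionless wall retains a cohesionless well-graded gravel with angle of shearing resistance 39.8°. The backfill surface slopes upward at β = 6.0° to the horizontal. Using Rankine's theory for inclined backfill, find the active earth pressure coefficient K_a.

0.222

K_a = cos β · (cos β − √(cos²β − cos²φ)) / (cos β + √(cos²β − cos²φ)).
cos β = 0.9945, cos φ = 0.7683, √(cos²β − cos²φ) = 0.6315.
K_a = 0.9945 × (0.9945 − 0.6315)/(0.9945 + 0.6315) = 0.2220.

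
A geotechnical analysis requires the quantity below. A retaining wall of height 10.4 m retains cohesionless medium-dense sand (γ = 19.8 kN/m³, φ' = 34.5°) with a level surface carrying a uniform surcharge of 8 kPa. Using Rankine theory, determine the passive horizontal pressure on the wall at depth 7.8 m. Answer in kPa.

587 kPa

K_p = (1 + sin φ)/(1 − sin φ) = 3.613.
σ_v = γz + q = 19.8 × 7.8 + 8 = 162.4 kPa.
σ_h = K_p σ_v = 3.613 × 162.4 = 586.8 kPa.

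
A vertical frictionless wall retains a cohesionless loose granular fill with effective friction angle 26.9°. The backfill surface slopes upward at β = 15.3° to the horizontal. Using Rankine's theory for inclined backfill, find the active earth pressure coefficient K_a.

K_a = cos β · (cos β − √(cos²β − cos²φ)) / (cos β + √(cos²β − cos²φ)).
cos β = 0.9646, cos φ = 0.8918, √(cos²β − cos²φ) = 0.3675.
K_a = 0.9646 × (0.9646 − 0.3675)/(0.9646 + 0.3675) = 0.4323.

0.432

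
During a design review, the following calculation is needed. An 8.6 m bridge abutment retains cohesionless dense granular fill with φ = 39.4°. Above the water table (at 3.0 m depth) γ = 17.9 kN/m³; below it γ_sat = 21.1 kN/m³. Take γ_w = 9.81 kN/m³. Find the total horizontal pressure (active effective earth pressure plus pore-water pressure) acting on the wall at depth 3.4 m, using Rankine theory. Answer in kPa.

K_a = (1 − sin φ)/(1 + sin φ) = 0.2234.
γ' = 21.1 − 9.81 = 11.29 kN/m³.
Effective vertical stress at 3.4 m: σ'_v = 17.9×3.0 + 11.29×0.400 = 58.22 kPa.
σ'_h = K_a σ'_v = 0.2234 × 58.22 = 13.01 kPa; u = γ_w × 0.400 = 3.924 kPa.
Total σ_h = 13.01 + 3.924 = 16.93 kPa.

16.9 kPa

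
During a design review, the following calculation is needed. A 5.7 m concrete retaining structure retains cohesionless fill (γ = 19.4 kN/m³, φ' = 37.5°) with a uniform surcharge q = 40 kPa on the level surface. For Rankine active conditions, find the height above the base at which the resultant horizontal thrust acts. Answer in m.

K_a = 0.2432.
Triangular part P₁ = ½K_aγH² = 76.64 at H/3 = 1.900 m; rectangular part P₂ = K_a q H = 55.45 at H/2 = 2.850 m.
ȳ = (P₁·1.900 + P₂·2.850)/(P₁+P₂) = 2.299 m.

2.30 m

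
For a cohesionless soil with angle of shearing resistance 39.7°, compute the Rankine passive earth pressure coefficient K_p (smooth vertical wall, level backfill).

4.54

K_p = (1 + sin φ)/(1 − sin φ) = tan²(45° + 39.7°/2) = 4.537.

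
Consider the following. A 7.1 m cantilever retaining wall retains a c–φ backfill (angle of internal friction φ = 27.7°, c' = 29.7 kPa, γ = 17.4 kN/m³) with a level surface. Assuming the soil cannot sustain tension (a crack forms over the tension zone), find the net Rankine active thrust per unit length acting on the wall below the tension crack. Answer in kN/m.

6.70 kN/m

K_a = 0.3653; √K_a = 0.6044.
Tension-crack depth z_c = 2c/(γ√K_a) = 2×29.7/(17.4×0.6044) = 5.648 m.
σ_a at base = K_a γ H − 2c√K_a = 0.3653×17.4×7.1 − 2×29.7×0.6044 = 9.230 kPa.
P_a = ½ × 9.230 × (H − z_c) = 0.5×9.230×1.452 = 6.701 kN/m.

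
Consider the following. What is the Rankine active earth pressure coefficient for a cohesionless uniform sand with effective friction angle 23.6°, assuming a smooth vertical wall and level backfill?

0.428

K_a = tan²(45° − φ/2) = tan²(33.20°) = 0.4282.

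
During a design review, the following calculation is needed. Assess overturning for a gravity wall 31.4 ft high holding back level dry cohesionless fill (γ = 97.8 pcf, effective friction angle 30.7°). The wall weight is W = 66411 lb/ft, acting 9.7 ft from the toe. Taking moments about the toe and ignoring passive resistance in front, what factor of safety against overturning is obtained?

K_a = tan²(45° − 30.7°/2) = 0.3240.
P_a = ½K_aγH² = 0.5×0.3240×97.8×31.4² = 15620 lb/ft, acting at H/3 = 10.47 ft above the base.
Overturning moment M_o = P_a × H/3 = 15620 × 10.47 = 163500.
Resisting moment M_r = W × 9.7 = 66411 × 9.7 = 644200.
FS_overturning = M_r/M_o = 644200/163500 = 3.940.

3.94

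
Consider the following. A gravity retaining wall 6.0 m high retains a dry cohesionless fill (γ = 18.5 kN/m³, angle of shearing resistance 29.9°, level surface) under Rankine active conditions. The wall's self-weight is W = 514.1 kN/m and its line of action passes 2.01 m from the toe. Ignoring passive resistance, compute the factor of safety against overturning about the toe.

4.64

K_a = tan²(45° − 29.9°/2) = 0.3347.
P_a = ½K_aγH² = 0.5×0.3347×18.5×6.0² = 111.4 kN/m, acting at H/3 = 2.000 m above the base.
Overturning moment M_o = P_a × H/3 = 111.4 × 2.000 = 222.9.
Resisting moment M_r = W × 2.01 = 514.1 × 2.01 = 1033.
FS_overturning = M_r/M_o = 1033/222.9 = 4.636.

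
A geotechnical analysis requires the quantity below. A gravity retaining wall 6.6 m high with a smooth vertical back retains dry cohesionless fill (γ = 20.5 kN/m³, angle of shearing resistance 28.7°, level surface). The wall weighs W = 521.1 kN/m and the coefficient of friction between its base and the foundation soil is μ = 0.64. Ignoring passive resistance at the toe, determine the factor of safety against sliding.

K_a = tan²(45° − 28.7°/2) = 0.3511.
P_a = ½K_aγH² = 0.5×0.3511×20.5×6.6² = 156.8 kN/m, acting at H/3 = 2.200 m above the base.
FS_sliding = μW / P_a = 0.64×521.1 / 156.8 = 2.127.

2.13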